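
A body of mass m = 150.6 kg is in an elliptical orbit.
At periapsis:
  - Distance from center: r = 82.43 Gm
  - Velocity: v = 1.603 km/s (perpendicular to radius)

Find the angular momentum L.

Convert to SI: r = 82.43 Gm = 8.243e+10 m; v = 1.603 km/s = 1603 m/s.
Since v is perpendicular to r, L = m · v · r.
L = 150.6 · 1603 · 8.243e+10 kg·m²/s ≈ 1.99e+16 kg·m²/s.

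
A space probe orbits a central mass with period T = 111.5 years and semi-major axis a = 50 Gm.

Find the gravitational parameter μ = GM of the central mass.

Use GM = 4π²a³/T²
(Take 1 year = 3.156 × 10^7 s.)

Convert to SI: T = 111.5 years = 3.51894e+09 s; a = 50 Gm = 5e+10 m.
GM = 4π² · a³ / T².
GM = 4π² · (5e+10)³ / (3.51894e+09)² m³/s² ≈ 3.985e+14 m³/s² = 3.985 × 10^14 m³/s².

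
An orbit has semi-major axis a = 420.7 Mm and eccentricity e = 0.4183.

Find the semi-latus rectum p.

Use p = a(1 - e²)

Convert to SI: a = 420.7 Mm = 4.207e+08 m.
p = a (1 − e²).
p = 4.207e+08 · (1 − (0.4183)²) = 4.207e+08 · 0.825025 ≈ 3.471e+08 m = 347.1 Mm.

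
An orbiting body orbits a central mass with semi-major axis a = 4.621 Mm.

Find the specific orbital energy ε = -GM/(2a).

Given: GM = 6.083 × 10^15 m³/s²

Convert to SI: a = 4.621 Mm = 4.621e+06 m.
ε = −GM / (2a).
ε = −6.083e+15 / (2 · 4.621e+06) J/kg ≈ -6.582e+08 J/kg = -658.2 MJ/kg.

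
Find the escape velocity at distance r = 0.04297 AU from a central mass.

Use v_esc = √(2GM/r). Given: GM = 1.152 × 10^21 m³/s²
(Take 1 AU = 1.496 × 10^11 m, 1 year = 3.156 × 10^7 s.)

Convert to SI: r = 0.04297 AU = 6.42831e+09 m.
Escape velocity comes from setting total energy to zero: ½v² − GM/r = 0 ⇒ v_esc = √(2GM / r).
v_esc = √(2 · 1.152e+21 / 6.42831e+09) m/s ≈ 5.987e+05 m/s = 126.3 AU/year.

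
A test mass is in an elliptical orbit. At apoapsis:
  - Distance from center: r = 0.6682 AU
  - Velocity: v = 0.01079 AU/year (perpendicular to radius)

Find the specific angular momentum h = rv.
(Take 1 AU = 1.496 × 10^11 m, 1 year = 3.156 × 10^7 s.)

Convert to SI: r = 0.6682 AU = 9.99627e+10 m; v = 0.01079 AU/year = 51.1465 m/s.
With v perpendicular to r, h = r · v.
h = 9.99627e+10 · 51.1465 m²/s ≈ 5.113e+12 m²/s.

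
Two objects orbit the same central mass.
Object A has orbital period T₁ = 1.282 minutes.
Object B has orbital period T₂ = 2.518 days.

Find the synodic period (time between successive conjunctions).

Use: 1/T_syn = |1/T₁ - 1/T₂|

Convert to SI: T₁ = 1.282 minutes = 76.92 s; T₂ = 2.518 days = 217555 s.
T_syn = |T₁ · T₂ / (T₁ − T₂)|.
T_syn = |76.92 · 217555 / (76.92 − 217555)| s ≈ 76.95 s = 1.282 minutes.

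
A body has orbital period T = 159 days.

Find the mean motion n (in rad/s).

Convert to SI: T = 159 days = 1.37376e+07 s.
n = 2π / T.
n = 2π / 1.37376e+07 s ≈ 4.574e-07 rad/s.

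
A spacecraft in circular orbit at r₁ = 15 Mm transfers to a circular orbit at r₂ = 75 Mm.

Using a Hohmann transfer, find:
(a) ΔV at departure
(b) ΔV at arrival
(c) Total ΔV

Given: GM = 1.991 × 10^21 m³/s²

Convert to SI: r₁ = 15 Mm = 1.5e+07 m; r₂ = 75 Mm = 7.5e+07 m.
Transfer semi-major axis: a_t = (r₁ + r₂)/2 = (1.5e+07 + 7.5e+07)/2 = 4.5e+07 m.
Circular speeds: v₁ = √(GM/r₁) = 1.1521e+07 m/s, v₂ = √(GM/r₂) = 5.15235e+06 m/s.
Transfer speeds (vis-viva v² = GM(2/r − 1/a_t)): v₁ᵗ = 1.48735e+07 m/s, v₂ᵗ = 2.97471e+06 m/s.
(a) ΔV₁ = |v₁ᵗ − v₁| ≈ 3.353e+06 m/s = 3353 km/s.
(b) ΔV₂ = |v₂ − v₂ᵗ| ≈ 2.178e+06 m/s = 2178 km/s.
(c) ΔV_total = ΔV₁ + ΔV₂ ≈ 5.53e+06 m/s = 5530 km/s.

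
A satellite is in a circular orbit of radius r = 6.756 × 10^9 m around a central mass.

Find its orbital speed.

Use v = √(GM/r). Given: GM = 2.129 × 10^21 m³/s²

For a circular orbit, gravity supplies the centripetal force, so v = √(GM / r).
v = √(2.129e+21 / 6.756e+09) m/s ≈ 5.614e+05 m/s = 561.4 km/s.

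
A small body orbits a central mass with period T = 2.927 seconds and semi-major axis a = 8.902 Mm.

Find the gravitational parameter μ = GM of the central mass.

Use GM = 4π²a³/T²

Convert to SI: a = 8.902 Mm = 8.902e+06 m.
GM = 4π² · a³ / T².
GM = 4π² · (8.902e+06)³ / (2.927)² m³/s² ≈ 3.251e+21 m³/s² = 3.251 × 10^21 m³/s².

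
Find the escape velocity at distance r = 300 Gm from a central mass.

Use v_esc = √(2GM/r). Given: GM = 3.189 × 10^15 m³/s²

Convert to SI: r = 300 Gm = 3e+11 m.
Escape velocity comes from setting total energy to zero: ½v² − GM/r = 0 ⇒ v_esc = √(2GM / r).
v_esc = √(2 · 3.189e+15 / 3e+11) m/s ≈ 145.8 m/s = 145.8 m/s.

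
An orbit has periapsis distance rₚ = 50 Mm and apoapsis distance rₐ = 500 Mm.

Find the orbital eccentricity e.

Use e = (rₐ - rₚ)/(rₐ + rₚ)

Convert to SI: rₚ = 50 Mm = 5e+07 m; rₐ = 500 Mm = 5e+08 m.
e = (rₐ − rₚ) / (rₐ + rₚ).
e = (5e+08 − 5e+07) / (5e+08 + 5e+07) = 4.5e+08 / 5.5e+08 ≈ 0.8182.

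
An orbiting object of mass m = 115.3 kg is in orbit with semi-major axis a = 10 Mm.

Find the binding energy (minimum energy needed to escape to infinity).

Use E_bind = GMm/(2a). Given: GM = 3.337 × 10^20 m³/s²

Convert to SI: a = 10 Mm = 1e+07 m.
Total orbital energy is E = −GMm/(2a); binding energy is E_bind = −E = GMm/(2a).
E_bind = 3.337e+20 · 115.3 / (2 · 1e+07) J ≈ 1.924e+15 J = 1.924 PJ.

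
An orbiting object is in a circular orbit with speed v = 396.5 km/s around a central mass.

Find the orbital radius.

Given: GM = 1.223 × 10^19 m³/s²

Convert to SI: v = 396.5 km/s = 396500 m/s.
For a circular orbit, v² = GM / r, so r = GM / v².
r = 1.223e+19 / (396500)² m ≈ 7.779e+07 m = 77.79 Mm.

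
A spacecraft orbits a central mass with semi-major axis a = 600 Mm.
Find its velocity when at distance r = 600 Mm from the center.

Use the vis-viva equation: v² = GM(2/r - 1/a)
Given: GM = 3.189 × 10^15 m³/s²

Convert to SI: a = 600 Mm = 6e+08 m; r = 600 Mm = 6e+08 m.
Vis-viva: v = √(GM · (2/r − 1/a)).
2/r − 1/a = 2/6e+08 − 1/6e+08 = 1.66667e-09 m⁻¹.
v = √(3.189e+15 · 1.66667e-09) m/s ≈ 2305 m/s = 2.305 km/s.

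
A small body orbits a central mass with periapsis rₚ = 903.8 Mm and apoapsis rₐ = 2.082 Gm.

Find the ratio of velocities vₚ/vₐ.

Convert to SI: rₚ = 903.8 Mm = 9.038e+08 m; rₐ = 2.082 Gm = 2.082e+09 m.
Conservation of angular momentum gives rₚvₚ = rₐvₐ, so vₚ/vₐ = rₐ/rₚ.
vₚ/vₐ = 2.082e+09 / 9.038e+08 ≈ 2.304.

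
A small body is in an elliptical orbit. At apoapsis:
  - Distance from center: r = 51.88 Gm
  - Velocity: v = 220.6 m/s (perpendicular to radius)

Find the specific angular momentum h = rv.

Convert to SI: r = 51.88 Gm = 5.188e+10 m.
With v perpendicular to r, h = r · v.
h = 5.188e+10 · 220.6 m²/s ≈ 1.144e+13 m²/s.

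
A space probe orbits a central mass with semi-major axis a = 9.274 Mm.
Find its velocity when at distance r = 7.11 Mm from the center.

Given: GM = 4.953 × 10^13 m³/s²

Convert to SI: a = 9.274 Mm = 9.274e+06 m; r = 7.11 Mm = 7.11e+06 m.
Vis-viva: v = √(GM · (2/r − 1/a)).
2/r − 1/a = 2/7.11e+06 − 1/9.274e+06 = 1.73466e-07 m⁻¹.
v = √(4.953e+13 · 1.73466e-07) m/s ≈ 2931 m/s = 2.931 km/s.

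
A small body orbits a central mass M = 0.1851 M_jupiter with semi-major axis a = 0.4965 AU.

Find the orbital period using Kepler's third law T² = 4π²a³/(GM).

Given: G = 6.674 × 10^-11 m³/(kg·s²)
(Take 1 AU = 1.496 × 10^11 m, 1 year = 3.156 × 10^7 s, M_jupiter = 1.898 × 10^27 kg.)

Convert to SI: a = 0.4965 AU = 7.42764e+10 m; M = 0.1851 M_jupiter = 3.5132e+26 kg.
GM = G · M = 6.674e-11 · 3.5132e+26 = 2.34471e+16 m³/s².
Kepler's third law: T = 2π √(a³ / GM).
Substituting a = 7.42764e+10 m and GM = 2.34471e+16 m³/s²:
T = 2π √((7.42764e+10)³ / 2.34471e+16) s
T ≈ 8.306e+08 s = 26.32 years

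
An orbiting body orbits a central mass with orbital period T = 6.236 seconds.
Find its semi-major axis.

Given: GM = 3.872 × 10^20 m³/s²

Invert Kepler's third law: a = (GM · T² / (4π²))^(1/3).
Substituting T = 6.236 s and GM = 3.872e+20 m³/s²:
a = (3.872e+20 · (6.236)² / (4π²))^(1/3) m
a ≈ 7.252e+06 m = 7.252 × 10^6 m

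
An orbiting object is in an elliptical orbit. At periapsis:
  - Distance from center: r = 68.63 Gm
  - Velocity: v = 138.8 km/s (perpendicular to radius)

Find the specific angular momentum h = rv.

Convert to SI: r = 68.63 Gm = 6.863e+10 m; v = 138.8 km/s = 138800 m/s.
With v perpendicular to r, h = r · v.
h = 6.863e+10 · 138800 m²/s ≈ 9.526e+15 m²/s.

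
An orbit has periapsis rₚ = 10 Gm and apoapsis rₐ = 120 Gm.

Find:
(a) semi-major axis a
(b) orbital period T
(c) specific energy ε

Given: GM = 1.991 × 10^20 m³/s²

Convert to SI: rₚ = 10 Gm = 1e+10 m; rₐ = 120 Gm = 1.2e+11 m.
(a) a = (rₚ + rₐ)/2 = (1e+10 + 1.2e+11)/2 ≈ 6.5e+10 m
(b) With a = (rₚ + rₐ)/2 = 6.5e+10 m, T = 2π √(a³/GM) = 2π √((6.5e+10)³/1.991e+20) s ≈ 7.379e+06 s
(c) With a = (rₚ + rₐ)/2 = 6.5e+10 m, ε = −GM/(2a) = −1.991e+20/(2 · 6.5e+10) J/kg ≈ -1.532e+09 J/kg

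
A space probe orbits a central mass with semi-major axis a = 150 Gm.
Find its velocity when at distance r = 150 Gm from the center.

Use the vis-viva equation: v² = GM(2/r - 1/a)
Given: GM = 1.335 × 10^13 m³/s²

Convert to SI: a = 150 Gm = 1.5e+11 m; r = 150 Gm = 1.5e+11 m.
Vis-viva: v = √(GM · (2/r − 1/a)).
2/r − 1/a = 2/1.5e+11 − 1/1.5e+11 = 6.66667e-12 m⁻¹.
v = √(1.335e+13 · 6.66667e-12) m/s ≈ 9.434 m/s = 9.434 m/s.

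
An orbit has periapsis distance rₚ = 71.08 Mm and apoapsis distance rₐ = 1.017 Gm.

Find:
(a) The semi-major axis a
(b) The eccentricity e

Convert to SI: rₚ = 71.08 Mm = 7.108e+07 m; rₐ = 1.017 Gm = 1.017e+09 m.
(a) a = (rₚ + rₐ) / 2 = (7.108e+07 + 1.017e+09) / 2 ≈ 5.44e+08 m = 544 Mm.
(b) e = (rₐ − rₚ) / (rₐ + rₚ) = (1.017e+09 − 7.108e+07) / (1.017e+09 + 7.108e+07) ≈ 0.8693.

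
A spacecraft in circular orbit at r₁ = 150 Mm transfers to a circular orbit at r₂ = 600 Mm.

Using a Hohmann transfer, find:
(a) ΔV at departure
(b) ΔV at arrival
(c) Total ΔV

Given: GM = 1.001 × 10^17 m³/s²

Convert to SI: r₁ = 150 Mm = 1.5e+08 m; r₂ = 600 Mm = 6e+08 m.
Transfer semi-major axis: a_t = (r₁ + r₂)/2 = (1.5e+08 + 6e+08)/2 = 3.75e+08 m.
Circular speeds: v₁ = √(GM/r₁) = 25832.8 m/s, v₂ = √(GM/r₂) = 12916.4 m/s.
Transfer speeds (vis-viva v² = GM(2/r − 1/a_t)): v₁ᵗ = 32676.2 m/s, v₂ᵗ = 8169.05 m/s.
(a) ΔV₁ = |v₁ᵗ − v₁| ≈ 6843 m/s = 6.843 km/s.
(b) ΔV₂ = |v₂ − v₂ᵗ| ≈ 4747 m/s = 4.747 km/s.
(c) ΔV_total = ΔV₁ + ΔV₂ ≈ 1.159e+04 m/s = 11.59 km/s.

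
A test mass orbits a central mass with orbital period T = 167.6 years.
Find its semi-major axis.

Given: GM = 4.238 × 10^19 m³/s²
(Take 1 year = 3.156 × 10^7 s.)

Convert to SI: T = 167.6 years = 5.28946e+09 s.
Invert Kepler's third law: a = (GM · T² / (4π²))^(1/3).
Substituting T = 5.28946e+09 s and GM = 4.238e+19 m³/s²:
a = (4.238e+19 · (5.28946e+09)² / (4π²))^(1/3) m
a ≈ 3.108e+12 m = 3.108 Tm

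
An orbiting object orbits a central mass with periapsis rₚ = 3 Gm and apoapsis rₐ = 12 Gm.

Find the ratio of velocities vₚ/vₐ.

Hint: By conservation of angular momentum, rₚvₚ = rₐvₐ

Convert to SI: rₚ = 3 Gm = 3e+09 m; rₐ = 12 Gm = 1.2e+10 m.
Conservation of angular momentum gives rₚvₚ = rₐvₐ, so vₚ/vₐ = rₐ/rₚ.
vₚ/vₐ = 1.2e+10 / 3e+09 ≈ 4.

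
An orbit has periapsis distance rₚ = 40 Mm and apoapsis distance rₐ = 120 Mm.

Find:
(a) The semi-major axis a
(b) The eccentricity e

Convert to SI: rₚ = 40 Mm = 4e+07 m; rₐ = 120 Mm = 1.2e+08 m.
(a) a = (rₚ + rₐ) / 2 = (4e+07 + 1.2e+08) / 2 ≈ 8e+07 m = 80 Mm.
(b) e = (rₐ − rₚ) / (rₐ + rₚ) = (1.2e+08 − 4e+07) / (1.2e+08 + 4e+07) ≈ 0.5.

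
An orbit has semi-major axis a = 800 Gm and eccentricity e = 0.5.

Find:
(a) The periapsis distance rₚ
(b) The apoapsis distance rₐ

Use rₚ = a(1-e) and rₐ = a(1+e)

Convert to SI: a = 800 Gm = 8e+11 m.
(a) rₚ = a(1 − e) = 8e+11 · (1 − 0.5) = 8e+11 · 0.5 ≈ 4e+11 m = 400 Gm.
(b) rₐ = a(1 + e) = 8e+11 · (1 + 0.5) = 8e+11 · 1.5 ≈ 1.2e+12 m = 1.2 Tm.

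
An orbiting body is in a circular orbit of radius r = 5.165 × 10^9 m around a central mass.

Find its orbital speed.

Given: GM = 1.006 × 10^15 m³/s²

For a circular orbit, gravity supplies the centripetal force, so v = √(GM / r).
v = √(1.006e+15 / 5.165e+09) m/s ≈ 441.3 m/s = 441.3 m/s.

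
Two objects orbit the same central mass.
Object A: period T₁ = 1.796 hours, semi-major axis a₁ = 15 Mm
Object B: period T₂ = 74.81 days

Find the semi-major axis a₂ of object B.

Convert to SI: T₁ = 1.796 hours = 6465.6 s; a₁ = 15 Mm = 1.5e+07 m; T₂ = 74.81 days = 6.46358e+06 s.
Kepler's third law: (T₁/T₂)² = (a₁/a₂)³ ⇒ a₂ = a₁ · (T₂/T₁)^(2/3).
T₂/T₁ = 6.46358e+06 / 6465.6 = 999.688.
a₂ = 1.5e+07 · (999.688)^(2/3) m ≈ 1.5e+09 m = 1.5 Gm.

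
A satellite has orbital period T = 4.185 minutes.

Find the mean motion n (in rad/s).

Convert to SI: T = 4.185 minutes = 251.1 s.
n = 2π / T.
n = 2π / 251.1 s ≈ 0.02502 rad/s.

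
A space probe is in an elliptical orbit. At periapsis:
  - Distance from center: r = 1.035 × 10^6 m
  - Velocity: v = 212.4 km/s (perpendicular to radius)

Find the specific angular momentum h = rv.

Convert to SI: v = 212.4 km/s = 212400 m/s.
With v perpendicular to r, h = r · v.
h = 1.035e+06 · 212400 m²/s ≈ 2.198e+11 m²/s.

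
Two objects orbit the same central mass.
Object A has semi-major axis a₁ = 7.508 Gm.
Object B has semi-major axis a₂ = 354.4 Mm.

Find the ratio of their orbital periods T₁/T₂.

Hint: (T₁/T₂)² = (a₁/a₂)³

Convert to SI: a₁ = 7.508 Gm = 7.508e+09 m; a₂ = 354.4 Mm = 3.544e+08 m.
From Kepler's third law, (T₁/T₂)² = (a₁/a₂)³, so T₁/T₂ = (a₁/a₂)^(3/2).
a₁/a₂ = 7.508e+09 / 3.544e+08 = 21.1851.
T₁/T₂ = (21.1851)^(3/2) ≈ 97.51.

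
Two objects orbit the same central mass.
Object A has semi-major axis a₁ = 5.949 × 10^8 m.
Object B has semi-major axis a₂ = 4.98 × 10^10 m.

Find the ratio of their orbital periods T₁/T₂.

From Kepler's third law, (T₁/T₂)² = (a₁/a₂)³, so T₁/T₂ = (a₁/a₂)^(3/2).
a₁/a₂ = 5.949e+08 / 4.98e+10 = 0.0119458.
T₁/T₂ = (0.0119458)^(3/2) ≈ 0.001306.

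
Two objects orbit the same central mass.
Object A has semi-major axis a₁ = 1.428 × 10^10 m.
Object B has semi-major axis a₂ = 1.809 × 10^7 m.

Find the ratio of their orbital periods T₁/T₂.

From Kepler's third law, (T₁/T₂)² = (a₁/a₂)³, so T₁/T₂ = (a₁/a₂)^(3/2).
a₁/a₂ = 1.428e+10 / 1.809e+07 = 789.386.
T₁/T₂ = (789.386)^(3/2) ≈ 2.218e+04.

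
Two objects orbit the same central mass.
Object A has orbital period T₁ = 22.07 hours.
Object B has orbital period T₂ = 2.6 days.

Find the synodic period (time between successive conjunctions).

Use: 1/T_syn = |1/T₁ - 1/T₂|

Convert to SI: T₁ = 22.07 hours = 79452 s; T₂ = 2.6 days = 224640 s.
T_syn = |T₁ · T₂ / (T₁ − T₂)|.
T_syn = |79452 · 224640 / (79452 − 224640)| s ≈ 1.229e+05 s = 1.423 days.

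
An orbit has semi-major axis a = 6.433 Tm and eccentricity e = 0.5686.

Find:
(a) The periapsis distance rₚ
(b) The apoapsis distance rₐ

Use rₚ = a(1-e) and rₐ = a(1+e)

Convert to SI: a = 6.433 Tm = 6.433e+12 m.
(a) rₚ = a(1 − e) = 6.433e+12 · (1 − 0.5686) = 6.433e+12 · 0.4314 ≈ 2.775e+12 m = 2.775 Tm.
(b) rₐ = a(1 + e) = 6.433e+12 · (1 + 0.5686) = 6.433e+12 · 1.5686 ≈ 1.009e+13 m = 10.09 Tm.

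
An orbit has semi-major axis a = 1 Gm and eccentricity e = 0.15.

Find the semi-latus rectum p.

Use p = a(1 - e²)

Convert to SI: a = 1 Gm = 1e+09 m.
p = a (1 − e²).
p = 1e+09 · (1 − (0.15)²) = 1e+09 · 0.9775 ≈ 9.775e+08 m = 977.5 Mm.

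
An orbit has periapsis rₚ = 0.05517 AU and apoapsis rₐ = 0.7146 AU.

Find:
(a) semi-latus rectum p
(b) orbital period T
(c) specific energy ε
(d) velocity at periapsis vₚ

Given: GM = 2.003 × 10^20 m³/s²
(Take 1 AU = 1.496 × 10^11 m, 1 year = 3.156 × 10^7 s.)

Convert to SI: rₚ = 0.05517 AU = 8.25343e+09 m; rₐ = 0.7146 AU = 1.06904e+11 m.
(a) From a = (rₚ + rₐ)/2 = 5.75788e+10 m and e = (rₐ − rₚ)/(rₐ + rₚ) = 0.856658, p = a(1 − e²) = 5.75788e+10 · (1 − (0.856658)²) ≈ 1.532e+10 m
(b) With a = (rₚ + rₐ)/2 = 5.75788e+10 m, T = 2π √(a³/GM) = 2π √((5.75788e+10)³/2.003e+20) s ≈ 6.134e+06 s
(c) With a = (rₚ + rₐ)/2 = 5.75788e+10 m, ε = −GM/(2a) = −2.003e+20/(2 · 5.75788e+10) J/kg ≈ -1.739e+09 J/kg
(d) With a = (rₚ + rₐ)/2 = 5.75788e+10 m, vₚ = √(GM (2/rₚ − 1/a)) = √(2.003e+20 · (2/8.25343e+09 − 1/5.75788e+10)) m/s ≈ 2.123e+05 m/s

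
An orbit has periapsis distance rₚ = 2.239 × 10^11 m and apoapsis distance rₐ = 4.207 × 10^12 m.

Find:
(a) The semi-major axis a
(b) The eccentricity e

(a) a = (rₚ + rₐ) / 2 = (2.239e+11 + 4.207e+12) / 2 ≈ 2.215e+12 m = 2.215 × 10^12 m.
(b) e = (rₐ − rₚ) / (rₐ + rₚ) = (4.207e+12 − 2.239e+11) / (4.207e+12 + 2.239e+11) ≈ 0.8989.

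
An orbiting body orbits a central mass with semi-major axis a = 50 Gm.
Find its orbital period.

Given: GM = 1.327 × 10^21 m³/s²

Convert to SI: a = 50 Gm = 5e+10 m.
Kepler's third law: T = 2π √(a³ / GM).
Substituting a = 5e+10 m and GM = 1.327e+21 m³/s²:
T = 2π √((5e+10)³ / 1.327e+21) s
T ≈ 1.928e+06 s = 22.32 days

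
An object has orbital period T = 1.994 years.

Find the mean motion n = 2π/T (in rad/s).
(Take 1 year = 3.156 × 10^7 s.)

Convert to SI: T = 1.994 years = 6.29306e+07 s.
n = 2π / T.
n = 2π / 6.29306e+07 s ≈ 9.984e-08 rad/s.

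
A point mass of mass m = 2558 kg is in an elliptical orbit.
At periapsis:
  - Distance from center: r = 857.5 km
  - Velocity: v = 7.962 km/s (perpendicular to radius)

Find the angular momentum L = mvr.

Convert to SI: r = 857.5 km = 857500 m; v = 7.962 km/s = 7962 m/s.
Since v is perpendicular to r, L = m · v · r.
L = 2558 · 7962 · 857500 kg·m²/s ≈ 1.746e+13 kg·m²/s.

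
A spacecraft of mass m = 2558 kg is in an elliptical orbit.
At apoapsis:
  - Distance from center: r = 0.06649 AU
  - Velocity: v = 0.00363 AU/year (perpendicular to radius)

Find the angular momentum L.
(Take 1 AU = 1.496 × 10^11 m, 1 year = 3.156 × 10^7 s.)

Convert to SI: r = 0.06649 AU = 9.9469e+09 m; v = 0.00363 AU/year = 17.2068 m/s.
Since v is perpendicular to r, L = m · v · r.
L = 2558 · 17.2068 · 9.9469e+09 kg·m²/s ≈ 4.378e+14 kg·m²/s.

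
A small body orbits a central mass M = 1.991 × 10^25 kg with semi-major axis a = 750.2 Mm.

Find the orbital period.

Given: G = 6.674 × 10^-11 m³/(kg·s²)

Convert to SI: a = 750.2 Mm = 7.502e+08 m.
GM = G · M = 6.674e-11 · 1.991e+25 = 1.32879e+15 m³/s².
Kepler's third law: T = 2π √(a³ / GM).
Substituting a = 7.502e+08 m and GM = 1.32879e+15 m³/s²:
T = 2π √((7.502e+08)³ / 1.32879e+15) s
T ≈ 3.542e+06 s = 40.99 days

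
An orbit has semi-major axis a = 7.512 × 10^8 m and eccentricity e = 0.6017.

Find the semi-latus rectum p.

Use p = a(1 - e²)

p = a (1 − e²).
p = 7.512e+08 · (1 − (0.6017)²) = 7.512e+08 · 0.637957 ≈ 4.792e+08 m = 4.792 × 10^8 m.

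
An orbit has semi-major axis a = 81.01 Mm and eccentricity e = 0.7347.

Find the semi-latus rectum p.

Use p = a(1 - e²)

Convert to SI: a = 81.01 Mm = 8.101e+07 m.
p = a (1 − e²).
p = 8.101e+07 · (1 − (0.7347)²) = 8.101e+07 · 0.460216 ≈ 3.728e+07 m = 37.28 Mm.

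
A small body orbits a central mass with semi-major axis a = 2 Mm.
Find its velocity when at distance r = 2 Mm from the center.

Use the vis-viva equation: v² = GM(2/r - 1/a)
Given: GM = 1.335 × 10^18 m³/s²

Convert to SI: a = 2 Mm = 2e+06 m; r = 2 Mm = 2e+06 m.
Vis-viva: v = √(GM · (2/r − 1/a)).
2/r − 1/a = 2/2e+06 − 1/2e+06 = 5e-07 m⁻¹.
v = √(1.335e+18 · 5e-07) m/s ≈ 8.17e+05 m/s = 817 km/s.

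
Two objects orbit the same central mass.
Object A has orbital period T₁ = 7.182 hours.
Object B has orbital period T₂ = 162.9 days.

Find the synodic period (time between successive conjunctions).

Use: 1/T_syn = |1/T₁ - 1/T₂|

Convert to SI: T₁ = 7.182 hours = 25855.2 s; T₂ = 162.9 days = 1.40746e+07 s.
T_syn = |T₁ · T₂ / (T₁ − T₂)|.
T_syn = |25855.2 · 1.40746e+07 / (25855.2 − 1.40746e+07)| s ≈ 2.59e+04 s = 7.195 hours.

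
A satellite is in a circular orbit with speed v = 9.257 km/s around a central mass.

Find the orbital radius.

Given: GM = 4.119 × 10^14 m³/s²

Convert to SI: v = 9.257 km/s = 9257 m/s.
For a circular orbit, v² = GM / r, so r = GM / v².
r = 4.119e+14 / (9257)² m ≈ 4.807e+06 m = 4.807 Mm.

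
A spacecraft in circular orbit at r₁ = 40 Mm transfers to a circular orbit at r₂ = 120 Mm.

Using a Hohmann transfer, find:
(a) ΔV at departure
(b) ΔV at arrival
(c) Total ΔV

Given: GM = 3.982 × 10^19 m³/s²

Convert to SI: r₁ = 40 Mm = 4e+07 m; r₂ = 120 Mm = 1.2e+08 m.
Transfer semi-major axis: a_t = (r₁ + r₂)/2 = (4e+07 + 1.2e+08)/2 = 8e+07 m.
Circular speeds: v₁ = √(GM/r₁) = 997747 m/s, v₂ = √(GM/r₂) = 576050 m/s.
Transfer speeds (vis-viva v² = GM(2/r − 1/a_t)): v₁ᵗ = 1.22199e+06 m/s, v₂ᵗ = 407329 m/s.
(a) ΔV₁ = |v₁ᵗ − v₁| ≈ 2.242e+05 m/s = 224.2 km/s.
(b) ΔV₂ = |v₂ − v₂ᵗ| ≈ 1.687e+05 m/s = 168.7 km/s.
(c) ΔV_total = ΔV₁ + ΔV₂ ≈ 3.93e+05 m/s = 393 km/s.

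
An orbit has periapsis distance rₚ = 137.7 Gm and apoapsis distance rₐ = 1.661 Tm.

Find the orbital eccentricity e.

Convert to SI: rₚ = 137.7 Gm = 1.377e+11 m; rₐ = 1.661 Tm = 1.661e+12 m.
e = (rₐ − rₚ) / (rₐ + rₚ).
e = (1.661e+12 − 1.377e+11) / (1.661e+12 + 1.377e+11) = 1.5233e+12 / 1.7987e+12 ≈ 0.8469.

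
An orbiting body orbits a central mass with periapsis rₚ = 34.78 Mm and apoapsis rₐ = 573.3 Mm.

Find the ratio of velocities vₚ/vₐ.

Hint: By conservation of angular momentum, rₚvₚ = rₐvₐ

Convert to SI: rₚ = 34.78 Mm = 3.478e+07 m; rₐ = 573.3 Mm = 5.733e+08 m.
Conservation of angular momentum gives rₚvₚ = rₐvₐ, so vₚ/vₐ = rₐ/rₚ.
vₚ/vₐ = 5.733e+08 / 3.478e+07 ≈ 16.48.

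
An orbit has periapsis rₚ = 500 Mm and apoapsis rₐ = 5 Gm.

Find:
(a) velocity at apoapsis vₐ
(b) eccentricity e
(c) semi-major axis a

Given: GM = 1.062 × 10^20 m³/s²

Convert to SI: rₚ = 500 Mm = 5e+08 m; rₐ = 5 Gm = 5e+09 m.
(a) With a = (rₚ + rₐ)/2 = 2.75e+09 m, vₐ = √(GM (2/rₐ − 1/a)) = √(1.062e+20 · (2/5e+09 − 1/2.75e+09)) m/s ≈ 6.214e+04 m/s
(b) e = (rₐ − rₚ)/(rₐ + rₚ) = (5e+09 − 5e+08)/(5e+09 + 5e+08) ≈ 0.8182
(c) a = (rₚ + rₐ)/2 = (5e+08 + 5e+09)/2 ≈ 2.75e+09 m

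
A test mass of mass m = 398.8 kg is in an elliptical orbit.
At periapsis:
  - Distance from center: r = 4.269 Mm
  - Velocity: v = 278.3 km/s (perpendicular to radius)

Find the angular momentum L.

Convert to SI: r = 4.269 Mm = 4.269e+06 m; v = 278.3 km/s = 278300 m/s.
Since v is perpendicular to r, L = m · v · r.
L = 398.8 · 278300 · 4.269e+06 kg·m²/s ≈ 4.738e+14 kg·m²/s.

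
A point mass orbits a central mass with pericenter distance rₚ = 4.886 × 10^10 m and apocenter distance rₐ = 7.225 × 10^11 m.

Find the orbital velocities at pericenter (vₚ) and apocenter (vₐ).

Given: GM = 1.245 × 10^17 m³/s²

Use the vis-viva equation v² = GM(2/r − 1/a) with a = (rₚ + rₐ)/2 = (4.886e+10 + 7.225e+11)/2 = 3.8568e+11 m.
vₚ = √(GM · (2/rₚ − 1/a)) = √(1.245e+17 · (2/4.886e+10 − 1/3.8568e+11)) m/s ≈ 2185 m/s = 2.185 km/s.
vₐ = √(GM · (2/rₐ − 1/a)) = √(1.245e+17 · (2/7.225e+11 − 1/3.8568e+11)) m/s ≈ 147.8 m/s = 147.8 m/s.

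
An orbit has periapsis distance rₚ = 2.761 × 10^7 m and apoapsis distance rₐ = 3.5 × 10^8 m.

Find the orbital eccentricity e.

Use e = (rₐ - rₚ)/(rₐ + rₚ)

e = (rₐ − rₚ) / (rₐ + rₚ).
e = (3.5e+08 − 2.761e+07) / (3.5e+08 + 2.761e+07) = 3.2239e+08 / 3.7761e+08 ≈ 0.8538.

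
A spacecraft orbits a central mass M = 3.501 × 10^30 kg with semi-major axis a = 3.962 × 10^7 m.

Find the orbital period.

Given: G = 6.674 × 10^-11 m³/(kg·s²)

GM = G · M = 6.674e-11 · 3.501e+30 = 2.33657e+20 m³/s².
Kepler's third law: T = 2π √(a³ / GM).
Substituting a = 3.962e+07 m and GM = 2.33657e+20 m³/s²:
T = 2π √((3.962e+07)³ / 2.33657e+20) s
T ≈ 102.5 s = 1.708 minutes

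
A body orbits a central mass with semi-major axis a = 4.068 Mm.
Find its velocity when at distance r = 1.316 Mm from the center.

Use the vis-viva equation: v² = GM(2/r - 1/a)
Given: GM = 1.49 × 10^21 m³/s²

Convert to SI: a = 4.068 Mm = 4.068e+06 m; r = 1.316 Mm = 1.316e+06 m.
Vis-viva: v = √(GM · (2/r − 1/a)).
2/r − 1/a = 2/1.316e+06 − 1/4.068e+06 = 1.27394e-06 m⁻¹.
v = √(1.49e+21 · 1.27394e-06) m/s ≈ 4.357e+07 m/s = 4.357e+04 km/s.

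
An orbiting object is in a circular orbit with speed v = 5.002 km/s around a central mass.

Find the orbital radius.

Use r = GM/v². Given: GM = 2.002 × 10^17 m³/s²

Convert to SI: v = 5.002 km/s = 5002 m/s.
For a circular orbit, v² = GM / r, so r = GM / v².
r = 2.002e+17 / (5002)² m ≈ 8.002e+09 m = 8.002 Gm.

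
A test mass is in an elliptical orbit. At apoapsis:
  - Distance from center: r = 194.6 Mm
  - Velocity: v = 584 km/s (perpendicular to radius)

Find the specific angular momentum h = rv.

Convert to SI: r = 194.6 Mm = 1.946e+08 m; v = 584 km/s = 584000 m/s.
With v perpendicular to r, h = r · v.
h = 1.946e+08 · 584000 m²/s ≈ 1.136e+14 m²/s.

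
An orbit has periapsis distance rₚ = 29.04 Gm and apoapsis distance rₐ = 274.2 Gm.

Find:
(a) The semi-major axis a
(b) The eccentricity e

Convert to SI: rₚ = 29.04 Gm = 2.904e+10 m; rₐ = 274.2 Gm = 2.742e+11 m.
(a) a = (rₚ + rₐ) / 2 = (2.904e+10 + 2.742e+11) / 2 ≈ 1.516e+11 m = 151.6 Gm.
(b) e = (rₐ − rₚ) / (rₐ + rₚ) = (2.742e+11 − 2.904e+10) / (2.742e+11 + 2.904e+10) ≈ 0.8085.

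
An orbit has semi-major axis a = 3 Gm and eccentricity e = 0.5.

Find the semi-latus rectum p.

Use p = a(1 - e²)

Convert to SI: a = 3 Gm = 3e+09 m.
p = a (1 − e²).
p = 3e+09 · (1 − (0.5)²) = 3e+09 · 0.75 ≈ 2.25e+09 m = 2.25 Gm.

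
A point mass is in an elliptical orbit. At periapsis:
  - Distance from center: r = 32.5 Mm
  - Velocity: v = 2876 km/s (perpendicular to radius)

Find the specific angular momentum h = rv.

Convert to SI: r = 32.5 Mm = 3.25e+07 m; v = 2876 km/s = 2.876e+06 m/s.
With v perpendicular to r, h = r · v.
h = 3.25e+07 · 2.876e+06 m²/s ≈ 9.347e+13 m²/s.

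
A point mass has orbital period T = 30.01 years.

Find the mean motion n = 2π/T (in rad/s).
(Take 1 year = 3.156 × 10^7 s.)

Convert to SI: T = 30.01 years = 9.47116e+08 s.
n = 2π / T.
n = 2π / 9.47116e+08 s ≈ 6.634e-09 rad/s.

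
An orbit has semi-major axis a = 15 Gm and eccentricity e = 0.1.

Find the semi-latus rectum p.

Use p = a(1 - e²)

Convert to SI: a = 15 Gm = 1.5e+10 m.
p = a (1 − e²).
p = 1.5e+10 · (1 − (0.1)²) = 1.5e+10 · 0.99 ≈ 1.485e+10 m = 14.85 Gm.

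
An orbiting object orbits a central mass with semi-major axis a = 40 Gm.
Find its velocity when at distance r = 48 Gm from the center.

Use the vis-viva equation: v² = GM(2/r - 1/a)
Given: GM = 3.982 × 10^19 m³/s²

Convert to SI: a = 40 Gm = 4e+10 m; r = 48 Gm = 4.8e+10 m.
Vis-viva: v = √(GM · (2/r − 1/a)).
2/r − 1/a = 2/4.8e+10 − 1/4e+10 = 1.66667e-11 m⁻¹.
v = √(3.982e+19 · 1.66667e-11) m/s ≈ 2.576e+04 m/s = 25.76 km/s.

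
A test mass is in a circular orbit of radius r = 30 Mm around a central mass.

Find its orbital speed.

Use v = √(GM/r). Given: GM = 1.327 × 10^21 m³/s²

Convert to SI: r = 30 Mm = 3e+07 m.
For a circular orbit, gravity supplies the centripetal force, so v = √(GM / r).
v = √(1.327e+21 / 3e+07) m/s ≈ 6.651e+06 m/s = 6651 km/s.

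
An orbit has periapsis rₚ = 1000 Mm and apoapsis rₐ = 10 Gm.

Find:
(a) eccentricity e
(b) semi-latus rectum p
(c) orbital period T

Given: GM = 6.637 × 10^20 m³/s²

Convert to SI: rₚ = 1000 Mm = 1e+09 m; rₐ = 10 Gm = 1e+10 m.
(a) e = (rₐ − rₚ)/(rₐ + rₚ) = (1e+10 − 1e+09)/(1e+10 + 1e+09) ≈ 0.8182
(b) From a = (rₚ + rₐ)/2 = 5.5e+09 m and e = (rₐ − rₚ)/(rₐ + rₚ) = 0.818182, p = a(1 − e²) = 5.5e+09 · (1 − (0.818182)²) ≈ 1.818e+09 m
(c) With a = (rₚ + rₐ)/2 = 5.5e+09 m, T = 2π √(a³/GM) = 2π √((5.5e+09)³/6.637e+20) s ≈ 9.948e+04 s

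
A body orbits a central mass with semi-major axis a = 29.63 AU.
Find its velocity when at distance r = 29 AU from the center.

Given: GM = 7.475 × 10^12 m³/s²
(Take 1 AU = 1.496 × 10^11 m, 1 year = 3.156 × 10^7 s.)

Convert to SI: a = 29.63 AU = 4.43265e+12 m; r = 29 AU = 4.3384e+12 m.
Vis-viva: v = √(GM · (2/r − 1/a)).
2/r − 1/a = 2/4.3384e+12 − 1/4.43265e+12 = 2.35401e-13 m⁻¹.
v = √(7.475e+12 · 2.35401e-13) m/s ≈ 1.327 m/s = 0.0002798 AU/year.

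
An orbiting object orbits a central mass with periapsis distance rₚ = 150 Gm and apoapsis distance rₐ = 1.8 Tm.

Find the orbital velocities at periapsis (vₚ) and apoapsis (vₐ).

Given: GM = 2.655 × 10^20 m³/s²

Convert to SI: rₚ = 150 Gm = 1.5e+11 m; rₐ = 1.8 Tm = 1.8e+12 m.
Use the vis-viva equation v² = GM(2/r − 1/a) with a = (rₚ + rₐ)/2 = (1.5e+11 + 1.8e+12)/2 = 9.75e+11 m.
vₚ = √(GM · (2/rₚ − 1/a)) = √(2.655e+20 · (2/1.5e+11 − 1/9.75e+11)) m/s ≈ 5.716e+04 m/s = 57.16 km/s.
vₐ = √(GM · (2/rₐ − 1/a)) = √(2.655e+20 · (2/1.8e+12 − 1/9.75e+11)) m/s ≈ 4764 m/s = 4.764 km/s.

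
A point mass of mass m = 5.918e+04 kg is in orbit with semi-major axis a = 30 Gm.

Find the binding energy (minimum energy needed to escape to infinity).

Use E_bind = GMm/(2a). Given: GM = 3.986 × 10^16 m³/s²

Convert to SI: a = 30 Gm = 3e+10 m.
Total orbital energy is E = −GMm/(2a); binding energy is E_bind = −E = GMm/(2a).
E_bind = 3.986e+16 · 5.918e+04 / (2 · 3e+10) J ≈ 3.932e+10 J = 39.32 GJ.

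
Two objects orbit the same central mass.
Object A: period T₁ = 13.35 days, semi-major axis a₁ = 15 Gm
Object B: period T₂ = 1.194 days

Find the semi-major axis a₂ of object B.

Convert to SI: T₁ = 13.35 days = 1.15344e+06 s; a₁ = 15 Gm = 1.5e+10 m; T₂ = 1.194 days = 103162 s.
Kepler's third law: (T₁/T₂)² = (a₁/a₂)³ ⇒ a₂ = a₁ · (T₂/T₁)^(2/3).
T₂/T₁ = 103162 / 1.15344e+06 = 0.0894382.
a₂ = 1.5e+10 · (0.0894382)^(2/3) m ≈ 3e+09 m = 3 Gm.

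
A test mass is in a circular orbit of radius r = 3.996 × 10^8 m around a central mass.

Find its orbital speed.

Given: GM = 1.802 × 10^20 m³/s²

For a circular orbit, gravity supplies the centripetal force, so v = √(GM / r).
v = √(1.802e+20 / 3.996e+08) m/s ≈ 6.715e+05 m/s = 671.5 km/s.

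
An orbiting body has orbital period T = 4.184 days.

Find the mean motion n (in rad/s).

Convert to SI: T = 4.184 days = 361498 s.
n = 2π / T.
n = 2π / 361498 s ≈ 1.738e-05 rad/s.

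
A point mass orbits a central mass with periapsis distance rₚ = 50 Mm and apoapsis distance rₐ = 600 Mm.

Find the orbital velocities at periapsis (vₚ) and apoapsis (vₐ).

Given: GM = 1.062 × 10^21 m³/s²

Convert to SI: rₚ = 50 Mm = 5e+07 m; rₐ = 600 Mm = 6e+08 m.
Use the vis-viva equation v² = GM(2/r − 1/a) with a = (rₚ + rₐ)/2 = (5e+07 + 6e+08)/2 = 3.25e+08 m.
vₚ = √(GM · (2/rₚ − 1/a)) = √(1.062e+21 · (2/5e+07 − 1/3.25e+08)) m/s ≈ 6.262e+06 m/s = 6262 km/s.
vₐ = √(GM · (2/rₐ − 1/a)) = √(1.062e+21 · (2/6e+08 − 1/3.25e+08)) m/s ≈ 5.218e+05 m/s = 521.8 km/s.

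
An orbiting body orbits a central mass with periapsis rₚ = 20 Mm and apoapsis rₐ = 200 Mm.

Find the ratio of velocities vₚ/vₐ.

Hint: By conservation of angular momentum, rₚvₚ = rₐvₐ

Convert to SI: rₚ = 20 Mm = 2e+07 m; rₐ = 200 Mm = 2e+08 m.
Conservation of angular momentum gives rₚvₚ = rₐvₐ, so vₚ/vₐ = rₐ/rₚ.
vₚ/vₐ = 2e+08 / 2e+07 ≈ 10.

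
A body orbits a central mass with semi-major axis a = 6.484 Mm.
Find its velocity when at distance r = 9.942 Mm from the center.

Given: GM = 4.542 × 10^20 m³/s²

Convert to SI: a = 6.484 Mm = 6.484e+06 m; r = 9.942 Mm = 9.942e+06 m.
Vis-viva: v = √(GM · (2/r − 1/a)).
2/r − 1/a = 2/9.942e+06 − 1/6.484e+06 = 4.6941e-08 m⁻¹.
v = √(4.542e+20 · 4.6941e-08) m/s ≈ 4.617e+06 m/s = 4617 km/s.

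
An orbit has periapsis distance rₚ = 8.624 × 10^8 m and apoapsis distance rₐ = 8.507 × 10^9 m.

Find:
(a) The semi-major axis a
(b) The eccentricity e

(a) a = (rₚ + rₐ) / 2 = (8.624e+08 + 8.507e+09) / 2 ≈ 4.685e+09 m = 4.685 × 10^9 m.
(b) e = (rₐ − rₚ) / (rₐ + rₚ) = (8.507e+09 − 8.624e+08) / (8.507e+09 + 8.624e+08) ≈ 0.8159.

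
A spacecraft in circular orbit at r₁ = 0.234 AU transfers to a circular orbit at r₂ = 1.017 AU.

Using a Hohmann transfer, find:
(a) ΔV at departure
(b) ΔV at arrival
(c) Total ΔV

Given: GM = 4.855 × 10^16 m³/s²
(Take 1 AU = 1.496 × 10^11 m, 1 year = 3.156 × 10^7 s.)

Convert to SI: r₁ = 0.234 AU = 3.50064e+10 m; r₂ = 1.017 AU = 1.52143e+11 m.
Transfer semi-major axis: a_t = (r₁ + r₂)/2 = (3.50064e+10 + 1.52143e+11)/2 = 9.35748e+10 m.
Circular speeds: v₁ = √(GM/r₁) = 1177.66 m/s, v₂ = √(GM/r₂) = 564.896 m/s.
Transfer speeds (vis-viva v² = GM(2/r − 1/a_t)): v₁ᵗ = 1501.65 m/s, v₂ᵗ = 345.512 m/s.
(a) ΔV₁ = |v₁ᵗ − v₁| ≈ 324 m/s = 0.06835 AU/year.
(b) ΔV₂ = |v₂ − v₂ᵗ| ≈ 219.4 m/s = 0.04628 AU/year.
(c) ΔV_total = ΔV₁ + ΔV₂ ≈ 543.4 m/s = 0.1146 AU/year.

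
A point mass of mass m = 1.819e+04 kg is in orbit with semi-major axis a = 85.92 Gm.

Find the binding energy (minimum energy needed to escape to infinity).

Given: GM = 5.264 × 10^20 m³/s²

Convert to SI: a = 85.92 Gm = 8.592e+10 m.
Total orbital energy is E = −GMm/(2a); binding energy is E_bind = −E = GMm/(2a).
E_bind = 5.264e+20 · 1.819e+04 / (2 · 8.592e+10) J ≈ 5.572e+13 J = 55.72 TJ.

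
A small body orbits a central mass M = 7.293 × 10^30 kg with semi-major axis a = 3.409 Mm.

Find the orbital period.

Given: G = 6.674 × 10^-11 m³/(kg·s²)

Convert to SI: a = 3.409 Mm = 3.409e+06 m.
GM = G · M = 6.674e-11 · 7.293e+30 = 4.86735e+20 m³/s².
Kepler's third law: T = 2π √(a³ / GM).
Substituting a = 3.409e+06 m and GM = 4.86735e+20 m³/s²:
T = 2π √((3.409e+06)³ / 4.86735e+20) s
T ≈ 1.793 s = 1.793 seconds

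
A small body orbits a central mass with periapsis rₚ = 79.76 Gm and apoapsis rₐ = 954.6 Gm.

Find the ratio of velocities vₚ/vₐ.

Convert to SI: rₚ = 79.76 Gm = 7.976e+10 m; rₐ = 954.6 Gm = 9.546e+11 m.
Conservation of angular momentum gives rₚvₚ = rₐvₐ, so vₚ/vₐ = rₐ/rₚ.
vₚ/vₐ = 9.546e+11 / 7.976e+10 ≈ 11.97.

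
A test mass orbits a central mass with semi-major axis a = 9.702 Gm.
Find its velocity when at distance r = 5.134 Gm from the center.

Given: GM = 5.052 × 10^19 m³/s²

Convert to SI: a = 9.702 Gm = 9.702e+09 m; r = 5.134 Gm = 5.134e+09 m.
Vis-viva: v = √(GM · (2/r − 1/a)).
2/r − 1/a = 2/5.134e+09 − 1/9.702e+09 = 2.86488e-10 m⁻¹.
v = √(5.052e+19 · 2.86488e-10) m/s ≈ 1.203e+05 m/s = 120.3 km/s.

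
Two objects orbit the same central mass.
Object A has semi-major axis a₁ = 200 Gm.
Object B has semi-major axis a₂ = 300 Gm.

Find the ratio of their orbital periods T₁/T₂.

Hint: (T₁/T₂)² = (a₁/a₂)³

Convert to SI: a₁ = 200 Gm = 2e+11 m; a₂ = 300 Gm = 3e+11 m.
From Kepler's third law, (T₁/T₂)² = (a₁/a₂)³, so T₁/T₂ = (a₁/a₂)^(3/2).
a₁/a₂ = 2e+11 / 3e+11 = 0.666667.
T₁/T₂ = (0.666667)^(3/2) ≈ 0.5443.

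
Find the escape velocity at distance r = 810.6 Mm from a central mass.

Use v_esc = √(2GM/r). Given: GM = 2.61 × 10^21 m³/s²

Convert to SI: r = 810.6 Mm = 8.106e+08 m.
Escape velocity comes from setting total energy to zero: ½v² − GM/r = 0 ⇒ v_esc = √(2GM / r).
v_esc = √(2 · 2.61e+21 / 8.106e+08) m/s ≈ 2.538e+06 m/s = 2538 km/s.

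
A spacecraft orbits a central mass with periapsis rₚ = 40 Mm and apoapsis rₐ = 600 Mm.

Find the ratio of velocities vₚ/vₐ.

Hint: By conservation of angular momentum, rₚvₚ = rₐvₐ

Convert to SI: rₚ = 40 Mm = 4e+07 m; rₐ = 600 Mm = 6e+08 m.
Conservation of angular momentum gives rₚvₚ = rₐvₐ, so vₚ/vₐ = rₐ/rₚ.
vₚ/vₐ = 6e+08 / 4e+07 ≈ 15.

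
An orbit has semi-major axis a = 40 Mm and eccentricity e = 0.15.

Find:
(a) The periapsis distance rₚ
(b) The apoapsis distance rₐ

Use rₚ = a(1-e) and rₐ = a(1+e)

Convert to SI: a = 40 Mm = 4e+07 m.
(a) rₚ = a(1 − e) = 4e+07 · (1 − 0.15) = 4e+07 · 0.85 ≈ 3.4e+07 m = 34 Mm.
(b) rₐ = a(1 + e) = 4e+07 · (1 + 0.15) = 4e+07 · 1.15 ≈ 4.6e+07 m = 46 Mm.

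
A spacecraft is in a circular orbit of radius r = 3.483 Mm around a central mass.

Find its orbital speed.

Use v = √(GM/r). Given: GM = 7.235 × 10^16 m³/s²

Convert to SI: r = 3.483 Mm = 3.483e+06 m.
For a circular orbit, gravity supplies the centripetal force, so v = √(GM / r).
v = √(7.235e+16 / 3.483e+06) m/s ≈ 1.441e+05 m/s = 144.1 km/s.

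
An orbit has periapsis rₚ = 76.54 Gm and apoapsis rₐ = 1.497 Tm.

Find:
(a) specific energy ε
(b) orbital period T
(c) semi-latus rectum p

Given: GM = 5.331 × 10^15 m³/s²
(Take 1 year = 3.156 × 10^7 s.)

Convert to SI: rₚ = 76.54 Gm = 7.654e+10 m; rₐ = 1.497 Tm = 1.497e+12 m.
(a) With a = (rₚ + rₐ)/2 = 7.8677e+11 m, ε = −GM/(2a) = −5.331e+15/(2 · 7.8677e+11) J/kg ≈ -3388 J/kg
(b) With a = (rₚ + rₐ)/2 = 7.8677e+11 m, T = 2π √(a³/GM) = 2π √((7.8677e+11)³/5.331e+15) s ≈ 6.005e+10 s
(c) From a = (rₚ + rₐ)/2 = 7.8677e+11 m and e = (rₐ − rₚ)/(rₐ + rₚ) = 0.902716, p = a(1 − e²) = 7.8677e+11 · (1 − (0.902716)²) ≈ 1.456e+11 m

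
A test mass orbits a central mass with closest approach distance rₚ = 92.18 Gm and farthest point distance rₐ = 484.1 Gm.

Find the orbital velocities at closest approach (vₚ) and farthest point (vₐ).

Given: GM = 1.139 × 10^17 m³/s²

Convert to SI: rₚ = 92.18 Gm = 9.218e+10 m; rₐ = 484.1 Gm = 4.841e+11 m.
Use the vis-viva equation v² = GM(2/r − 1/a) with a = (rₚ + rₐ)/2 = (9.218e+10 + 4.841e+11)/2 = 2.8814e+11 m.
vₚ = √(GM · (2/rₚ − 1/a)) = √(1.139e+17 · (2/9.218e+10 − 1/2.8814e+11)) m/s ≈ 1441 m/s = 1.441 km/s.
vₐ = √(GM · (2/rₐ − 1/a)) = √(1.139e+17 · (2/4.841e+11 − 1/2.8814e+11)) m/s ≈ 274.4 m/s = 274.4 m/s.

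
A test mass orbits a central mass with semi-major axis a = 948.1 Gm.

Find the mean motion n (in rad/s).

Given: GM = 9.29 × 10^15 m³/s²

Convert to SI: a = 948.1 Gm = 9.481e+11 m.
n = √(GM / a³).
n = √(9.29e+15 / (9.481e+11)³) rad/s ≈ 1.044e-10 rad/s.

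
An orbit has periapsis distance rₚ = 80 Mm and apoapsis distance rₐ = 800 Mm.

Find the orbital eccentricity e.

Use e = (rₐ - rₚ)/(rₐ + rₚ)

Convert to SI: rₚ = 80 Mm = 8e+07 m; rₐ = 800 Mm = 8e+08 m.
e = (rₐ − rₚ) / (rₐ + rₚ).
e = (8e+08 − 8e+07) / (8e+08 + 8e+07) = 7.2e+08 / 8.8e+08 ≈ 0.8182.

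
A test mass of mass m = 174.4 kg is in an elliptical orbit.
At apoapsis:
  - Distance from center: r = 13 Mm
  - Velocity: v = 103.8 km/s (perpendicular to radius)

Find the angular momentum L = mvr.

Convert to SI: r = 13 Mm = 1.3e+07 m; v = 103.8 km/s = 103800 m/s.
Since v is perpendicular to r, L = m · v · r.
L = 174.4 · 103800 · 1.3e+07 kg·m²/s ≈ 2.353e+14 kg·m²/s.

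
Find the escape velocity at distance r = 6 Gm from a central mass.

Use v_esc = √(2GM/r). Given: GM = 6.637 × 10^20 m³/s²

Convert to SI: r = 6 Gm = 6e+09 m.
Escape velocity comes from setting total energy to zero: ½v² − GM/r = 0 ⇒ v_esc = √(2GM / r).
v_esc = √(2 · 6.637e+20 / 6e+09) m/s ≈ 4.704e+05 m/s = 470.4 km/s.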